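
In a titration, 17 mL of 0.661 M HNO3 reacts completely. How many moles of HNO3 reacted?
Moles = Molarity × Volume (L)
Moles = 0.661 M × 0.017 L = 0.01124 mol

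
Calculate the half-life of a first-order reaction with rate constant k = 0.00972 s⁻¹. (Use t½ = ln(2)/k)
71.31 s

t½ = ln(2)/k = 0.6931/0.00972 = 71.31 s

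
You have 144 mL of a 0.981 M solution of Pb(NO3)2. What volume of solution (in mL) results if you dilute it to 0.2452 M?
Using M₁V₁ = M₂V₂:
0.981 × 144 = 0.2452 × V₂
V₂ = (0.981 × 144) / 0.2452 = 576.1 mL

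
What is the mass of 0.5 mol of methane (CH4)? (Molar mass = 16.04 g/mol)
Mass = 0.5 mol × 16.04 g/mol = 8.02 g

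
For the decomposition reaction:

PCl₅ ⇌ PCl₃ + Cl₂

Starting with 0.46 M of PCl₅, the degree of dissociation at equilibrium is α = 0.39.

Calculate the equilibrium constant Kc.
K_c = 0.1147

x = α·[A]₀ = 0.39 × 0.46 = 0.1794 M dissociated.
At eq: [PCl₅] = 0.46 − 0.1794 = 0.2806 M; [PCl₃] = [Cl₂] = x = 0.1794 M.
Kc = [PCl₃][Cl₂]/[PCl₅] = (0.1794)²/0.2806 = 0.1147.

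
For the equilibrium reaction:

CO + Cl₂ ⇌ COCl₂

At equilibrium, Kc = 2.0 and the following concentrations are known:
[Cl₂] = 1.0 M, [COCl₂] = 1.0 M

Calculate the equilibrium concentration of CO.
[CO] = 0.5000 M

Kc = ([COCl₂]) / ([CO] × [Cl₂]) = 2.0
[CO]^1 = (product terms)/(Kc · other reactant terms) = 1 / (2.0 · 1) = 0.5
[CO] = 0.5000 M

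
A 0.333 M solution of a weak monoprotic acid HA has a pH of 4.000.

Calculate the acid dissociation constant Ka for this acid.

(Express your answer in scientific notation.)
K_a = 3.00e-08

[H⁺] = 10^(−pH) = 10^(−4.000) = 1.000e-04 M. For HA ⇌ H⁺ + A⁻, Ka = x²/(C − x) = (1.000e-04)²/(0.333 − 1.000e-04) = 3.00e-08.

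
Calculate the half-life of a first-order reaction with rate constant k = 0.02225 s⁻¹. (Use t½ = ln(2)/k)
31.15 s

t½ = ln(2)/k = 0.6931/0.02225 = 31.15 s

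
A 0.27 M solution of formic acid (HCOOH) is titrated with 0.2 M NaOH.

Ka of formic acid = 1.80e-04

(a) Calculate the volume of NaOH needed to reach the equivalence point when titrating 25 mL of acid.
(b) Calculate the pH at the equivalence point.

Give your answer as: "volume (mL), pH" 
V = 33.7 mL, pH = 8.40

(a) At equivalence: moles acid = moles base.
moles acid = 0.27 × 0.025 = 0.00675 mol; V_NaOH = 0.00675/0.2 = 0.03375 L = 33.7 mL.
(b) At equivalence, all acid → conjugate base A⁻ at [A⁻] = 0.00675/0.05875 = 0.1149 M.
Kb = Kw/Ka = 1.0e-14/1.80e-04 = 5.556e-11; [OH⁻] = √(Kb·[A⁻]) = 2.526e-06; pOH = 5.60; pH = 14 − pOH = 8.40.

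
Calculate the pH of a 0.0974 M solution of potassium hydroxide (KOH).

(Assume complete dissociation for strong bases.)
pH = 12.99

[OH⁻] = 0.0974 M for strong base. pOH = -log[OH⁻] = 1.01, pH = 14 - pOH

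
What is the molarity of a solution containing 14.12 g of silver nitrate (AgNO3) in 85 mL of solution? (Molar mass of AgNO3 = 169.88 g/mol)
Moles of AgNO3 = 14.12 g ÷ 169.88 g/mol = 0.0831175 mol
Volume = 85 mL = 0.085 L
Molarity = 0.0831175 mol ÷ 0.085 L = 0.9779 M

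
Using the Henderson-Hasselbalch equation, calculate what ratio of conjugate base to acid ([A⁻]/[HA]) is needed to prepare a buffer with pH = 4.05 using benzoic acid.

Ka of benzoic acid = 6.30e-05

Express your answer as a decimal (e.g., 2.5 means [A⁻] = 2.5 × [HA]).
[A⁻]/[HA] = 0.707

pKa = −log(6.30e-05) = 4.2007. pH = pKa + log([A⁻]/[HA]). 4.05 = 4.2007 + log(ratio). log(ratio) = 4.05 − 4.2007 = -0.1507. ratio = 10^(-0.1507) = 0.707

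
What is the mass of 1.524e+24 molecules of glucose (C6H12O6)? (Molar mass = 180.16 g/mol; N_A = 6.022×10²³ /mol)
Moles = 1.524e+24 ÷ 6.022×10²³ = 2.53072 mol
Mass = 2.53072 mol × 180.16 g/mol = 455.9 g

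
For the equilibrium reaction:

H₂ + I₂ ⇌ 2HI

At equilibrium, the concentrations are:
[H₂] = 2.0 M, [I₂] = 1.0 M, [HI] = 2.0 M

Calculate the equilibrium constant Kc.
K_c = 2.0000

Kc = ([HI]^2) / ([H₂] × [I₂])
   = ((2.0)^2) / ((2.0)·(1.0))
   = 4 / 2 = 2.0000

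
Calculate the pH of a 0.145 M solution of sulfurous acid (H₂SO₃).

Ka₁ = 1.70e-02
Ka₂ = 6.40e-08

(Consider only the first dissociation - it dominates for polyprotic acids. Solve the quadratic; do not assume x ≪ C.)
pH = 1.38

x² + Ka₁·x − Ka₁·C = 0 with Ka₁ = 1.70e-02, C = 0.145.
x = (−Ka₁ + √(Ka₁² + 4·Ka₁·C))/2 = 4.1871e-02 M, so pH = 1.38.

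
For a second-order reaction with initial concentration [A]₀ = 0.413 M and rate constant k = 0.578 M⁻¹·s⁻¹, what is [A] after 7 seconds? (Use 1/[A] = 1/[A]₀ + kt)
0.1546 M

1/[A] = 1/[A]₀ + k·t = 1/0.413 + (0.578)·(7) = 2.4213 + 4.0460 = 6.4673
[A] = 1/6.4673 = 0.1546 M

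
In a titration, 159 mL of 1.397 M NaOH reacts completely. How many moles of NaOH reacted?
Moles = Molarity × Volume (L)
Moles = 1.397 M × 0.159 L = 0.2221 mol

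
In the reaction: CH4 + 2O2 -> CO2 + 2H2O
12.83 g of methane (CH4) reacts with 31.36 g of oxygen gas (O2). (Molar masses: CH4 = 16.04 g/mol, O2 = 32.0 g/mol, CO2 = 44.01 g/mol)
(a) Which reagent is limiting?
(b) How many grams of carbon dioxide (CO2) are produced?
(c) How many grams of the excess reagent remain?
(a) O2, (b) 21.56 g, (c) 4.97 g

Moles of CH4 = 12.83 g ÷ 16.04 g/mol = 0.799875 mol
Moles of O2 = 31.36 g ÷ 32.0 g/mol = 0.98 mol
Moles ÷ coefficient: CH4: 0.799875/1 = 0.7999, O2: 0.98/2 = 0.49
(a) O2 has the smaller value, so O2 is the limiting reagent.
(b) Moles of CO2 = 0.98 mol O2 × (1/2) = 0.49 mol; mass = 0.49 mol × 44.01 g/mol = 21.56 g
(c) CH4 consumed = 0.98 × (1/2) = 0.49 mol; remaining = 0.799875 − 0.49 = 0.309875 mol; mass = 0.309875 mol × 16.04 g/mol = 4.97 g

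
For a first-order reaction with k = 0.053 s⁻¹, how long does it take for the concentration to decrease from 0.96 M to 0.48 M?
13.08 s

From ln[A] = ln[A]₀ - k·t: t = ln([A]₀/[A])/k = ln(0.96/0.48)/0.053 = ln(2.0000)/0.053 = 0.6931/0.053 = 13.08 s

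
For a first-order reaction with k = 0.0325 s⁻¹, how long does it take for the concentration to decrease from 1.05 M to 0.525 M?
21.33 s

From ln[A] = ln[A]₀ - k·t: t = ln([A]₀/[A])/k = ln(1.05/0.525)/0.0325 = ln(2.0000)/0.0325 = 0.6931/0.0325 = 21.33 s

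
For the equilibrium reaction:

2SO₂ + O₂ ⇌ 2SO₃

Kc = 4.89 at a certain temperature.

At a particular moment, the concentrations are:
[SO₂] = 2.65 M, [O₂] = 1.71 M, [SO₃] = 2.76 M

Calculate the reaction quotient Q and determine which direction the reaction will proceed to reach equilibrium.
Q = 0.634, Q < K, reaction proceeds forward (toward products)

Q = ([SO₃]^2) / ([SO₂]^2 × [O₂])
  = ((2.76)^2) / ((2.65)^2·(1.71)) = 7.6176/12.008 = 0.6344
Since Q = 0.6344 < Kc = 4.89, the reaction proceeds forward (toward products) to reach equilibrium.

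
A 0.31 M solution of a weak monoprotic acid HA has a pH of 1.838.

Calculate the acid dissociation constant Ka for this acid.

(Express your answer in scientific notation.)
K_a = 7.14e-04

[H⁺] = 10^(−pH) = 10^(−1.838) = 1.452e-02 M. For HA ⇌ H⁺ + A⁻, Ka = x²/(C − x) = (1.452e-02)²/(0.31 − 1.452e-02) = 7.14e-04.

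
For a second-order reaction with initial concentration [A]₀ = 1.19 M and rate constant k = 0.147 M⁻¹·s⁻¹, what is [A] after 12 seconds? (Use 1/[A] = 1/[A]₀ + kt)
0.3840 M

1/[A] = 1/[A]₀ + k·t = 1/1.19 + (0.147)·(12) = 0.8403 + 1.7640 = 2.6043
[A] = 1/2.6043 = 0.3840 M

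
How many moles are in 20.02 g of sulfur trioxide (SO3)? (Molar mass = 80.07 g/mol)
Moles = 20.02 g ÷ 80.07 g/mol = 0.25 mol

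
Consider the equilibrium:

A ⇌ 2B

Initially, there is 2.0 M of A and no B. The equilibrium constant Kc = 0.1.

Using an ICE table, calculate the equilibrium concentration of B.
[B] = 0.423 M

ICE: [A] = 2.0 − x, [B] = 2x.
Kc = (2x)²/(2.0 − x) = 0.1 ⇒ 4x² + 0.1x − 0.2 = 0.
x = (−0.1 + √(0.1² + 4·4·0.2))/(2·4) = (−0.1 + √3.21)/8 = 0.21146.
[B] = 2x = 0.423 M.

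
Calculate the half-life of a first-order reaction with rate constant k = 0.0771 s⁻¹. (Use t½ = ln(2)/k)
8.99 s

t½ = ln(2)/k = 0.6931/0.0771 = 8.99 s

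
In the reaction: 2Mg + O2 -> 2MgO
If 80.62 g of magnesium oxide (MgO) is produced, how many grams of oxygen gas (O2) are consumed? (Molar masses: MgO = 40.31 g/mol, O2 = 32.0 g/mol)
Moles of MgO = 80.62 g ÷ 40.31 g/mol = 2 mol
Mole ratio: 1 mol O2 / 2 mol MgO
Moles of O2 = 2 × (1/2) = 1 mol
Mass of O2 = 1 mol × 32.0 g/mol = 32 g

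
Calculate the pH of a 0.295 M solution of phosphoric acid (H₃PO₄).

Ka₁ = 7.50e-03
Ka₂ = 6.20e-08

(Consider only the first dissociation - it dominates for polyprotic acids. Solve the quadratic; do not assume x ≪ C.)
pH = 1.36

x² + Ka₁·x − Ka₁·C = 0 with Ka₁ = 7.50e-03, C = 0.295.
x = (−Ka₁ + √(Ka₁² + 4·Ka₁·C))/2 = 4.3436e-02 M, so pH = 1.36.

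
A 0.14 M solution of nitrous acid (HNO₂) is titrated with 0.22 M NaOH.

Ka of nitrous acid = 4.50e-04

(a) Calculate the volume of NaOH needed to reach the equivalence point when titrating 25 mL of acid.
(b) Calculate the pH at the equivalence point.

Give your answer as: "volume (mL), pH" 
V = 15.9 mL, pH = 8.14

(a) At equivalence: moles acid = moles base.
moles acid = 0.14 × 0.025 = 0.0035 mol; V_NaOH = 0.0035/0.22 = 0.01591 L = 15.9 mL.
(b) At equivalence, all acid → conjugate base A⁻ at [A⁻] = 0.0035/0.04091 = 0.08556 M.
Kb = Kw/Ka = 1.0e-14/4.50e-04 = 2.222e-11; [OH⁻] = √(Kb·[A⁻]) = 1.379e-06; pOH = 5.86; pH = 14 − pOH = 8.14.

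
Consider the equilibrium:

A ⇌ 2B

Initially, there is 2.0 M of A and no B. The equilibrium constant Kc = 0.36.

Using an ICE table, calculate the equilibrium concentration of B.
[B] = 0.763 M

ICE: [A] = 2.0 − x, [B] = 2x.
Kc = (2x)²/(2.0 − x) = 0.36 ⇒ 4x² + 0.36x − 0.72 = 0.
x = (−0.36 + √(0.36² + 4·4·0.72))/(2·4) = (−0.36 + √11.65)/8 = 0.38164.
[B] = 2x = 0.763 M.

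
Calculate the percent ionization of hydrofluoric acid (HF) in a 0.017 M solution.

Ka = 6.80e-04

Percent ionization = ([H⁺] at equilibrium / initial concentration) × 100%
Percent ionization = 18.1%

Let x = [H⁺]. Ka = x²/(C - x) ⇒ x² + (6.80e-04)x - (6.80e-04)(0.017) = 0. x = 3.0770e-03. Percent = (3.0770e-03/0.017) × 100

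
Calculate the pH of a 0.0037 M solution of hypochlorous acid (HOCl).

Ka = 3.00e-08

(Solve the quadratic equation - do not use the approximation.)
pH = 4.98

x² + Ka×x - Ka×C = 0. Using quadratic formula: [H⁺] = 1.0521e-05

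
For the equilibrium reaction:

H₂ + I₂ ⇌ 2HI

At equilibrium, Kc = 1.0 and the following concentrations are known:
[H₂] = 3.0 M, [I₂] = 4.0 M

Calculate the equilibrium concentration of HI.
[HI] = 3.4641 M

Kc = ([HI]^2) / ([H₂] × [I₂]) = 1.0
[HI]^2 = Kc · (reactant terms)/(other product terms) = 1.0 · 12 / 1 = 12
[HI] = (12)^(1/2) = 3.4641 M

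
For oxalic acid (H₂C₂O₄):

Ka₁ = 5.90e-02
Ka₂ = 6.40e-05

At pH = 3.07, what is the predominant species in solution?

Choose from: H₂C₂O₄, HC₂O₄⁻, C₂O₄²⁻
HC₂O₄⁻

pKa1 = 1.23, pKa2 = 4.19. Each pKa is the crossover between adjacent species; pH = 3.07 lies in the region where HC₂O₄⁻ predominates.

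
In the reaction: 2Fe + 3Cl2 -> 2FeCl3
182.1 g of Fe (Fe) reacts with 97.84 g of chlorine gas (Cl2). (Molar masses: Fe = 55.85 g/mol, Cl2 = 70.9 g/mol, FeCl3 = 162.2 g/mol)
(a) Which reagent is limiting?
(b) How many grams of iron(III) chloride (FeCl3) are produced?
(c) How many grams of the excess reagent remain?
(a) Cl2, (b) 149.2 g, (c) 130.7 g

Moles of Fe = 182.1 g ÷ 55.85 g/mol = 3.26052 mol
Moles of Cl2 = 97.84 g ÷ 70.9 g/mol = 1.37997 mol
Moles ÷ coefficient: Fe: 3.26052/2 = 1.63, Cl2: 1.37997/3 = 0.46
(a) Cl2 has the smaller value, so Cl2 is the limiting reagent.
(b) Moles of FeCl3 = 1.37997 mol Cl2 × (2/3) = 0.919981 mol; mass = 0.919981 mol × 162.2 g/mol = 149.2 g
(c) Fe consumed = 1.37997 × (2/3) = 0.919981 mol; remaining = 3.26052 − 0.919981 = 2.34054 mol; mass = 2.34054 mol × 55.85 g/mol = 130.7 g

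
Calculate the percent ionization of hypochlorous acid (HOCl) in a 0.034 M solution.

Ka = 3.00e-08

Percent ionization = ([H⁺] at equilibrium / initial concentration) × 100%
Percent ionization = 0.0939%

Let x = [H⁺]. Ka = x²/(C - x) ⇒ x² + (3.00e-08)x - (3.00e-08)(0.034) = 0. x = 3.1922e-05. Percent = (3.1922e-05/0.034) × 100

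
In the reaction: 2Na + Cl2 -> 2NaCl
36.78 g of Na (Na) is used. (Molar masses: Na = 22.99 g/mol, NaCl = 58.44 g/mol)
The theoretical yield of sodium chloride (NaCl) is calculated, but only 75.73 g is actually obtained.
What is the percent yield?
Moles of Na = 36.78 g ÷ 22.99 g/mol = 1.59983 mol
Mole ratio: 2 mol NaCl / 2 mol Na
Moles of NaCl = 1.59983 × (2/2) = 1.59983 mol
Theoretical yield = 1.59983 mol × 58.44 g/mol = 93.494 g
Actual yield = 75.73 g
Percent yield = (75.73 / 93.494) × 100% = 81.0%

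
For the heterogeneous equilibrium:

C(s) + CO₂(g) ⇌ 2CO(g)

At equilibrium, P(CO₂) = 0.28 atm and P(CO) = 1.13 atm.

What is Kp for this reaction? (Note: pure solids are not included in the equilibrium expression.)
K_p = 4.560

Solid C is excluded.
Kp = P(CO)²/P(CO₂) = (1.13)²/0.28 = 1.277/0.28 = 4.560.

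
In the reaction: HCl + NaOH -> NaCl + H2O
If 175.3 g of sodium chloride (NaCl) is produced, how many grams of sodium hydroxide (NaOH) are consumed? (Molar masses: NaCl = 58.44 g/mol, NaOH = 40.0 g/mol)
Moles of NaCl = 175.3 g ÷ 58.44 g/mol = 2.99966 mol
Mole ratio: 1 mol NaOH / 1 mol NaCl
Moles of NaOH = 2.99966 × (1/1) = 2.99966 mol
Mass of NaOH = 2.99966 mol × 40.0 g/mol = 120 g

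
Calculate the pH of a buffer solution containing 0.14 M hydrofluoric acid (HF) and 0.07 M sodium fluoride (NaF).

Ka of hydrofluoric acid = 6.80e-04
pH = 2.87

pKa = -log(6.80e-04) = 3.17. pH = pKa + log([A⁻]/[HA]) = 3.17 + log(0.07/0.14)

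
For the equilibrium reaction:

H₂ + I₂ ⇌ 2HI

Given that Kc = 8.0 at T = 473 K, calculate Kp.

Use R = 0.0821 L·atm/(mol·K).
K_p = 8.0000

Δn = (moles gaseous products) − (moles gaseous reactants) = 0
T = 473 K; RT = 0.0821 × 473 = 38.8333
Kp = Kc·(RT)^Δn = 8.0 × (38.8333)^0 = 8.0 × 1 = 8.0000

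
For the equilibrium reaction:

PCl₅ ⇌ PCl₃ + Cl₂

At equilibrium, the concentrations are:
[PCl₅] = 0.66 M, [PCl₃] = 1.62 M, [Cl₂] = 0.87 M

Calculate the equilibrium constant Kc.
K_c = 2.1355

Kc = ([PCl₃] × [Cl₂]) / ([PCl₅])
   = ((1.62)·(0.87)) / ((0.66))
   = 1.4094 / 0.66 = 2.1355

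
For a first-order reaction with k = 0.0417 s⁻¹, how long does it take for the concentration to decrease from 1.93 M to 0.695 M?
24.49 s

From ln[A] = ln[A]₀ - k·t: t = ln([A]₀/[A])/k = ln(1.93/0.695)/0.0417 = ln(2.7770)/0.0417 = 1.0214/0.0417 = 24.49 s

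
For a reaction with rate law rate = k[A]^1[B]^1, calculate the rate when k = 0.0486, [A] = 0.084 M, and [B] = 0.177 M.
0.0007226 M/s

rate = k·[A]^1·[B]^1 = 0.0486·(0.084)^1·(0.177)^1 = 0.0486·0.084·0.177 = 0.0007226 M/s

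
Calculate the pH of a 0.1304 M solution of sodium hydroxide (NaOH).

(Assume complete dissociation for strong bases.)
pH = 13.12

[OH⁻] = 0.1304 M for strong base. pOH = -log[OH⁻] = 0.88, pH = 14 - pOH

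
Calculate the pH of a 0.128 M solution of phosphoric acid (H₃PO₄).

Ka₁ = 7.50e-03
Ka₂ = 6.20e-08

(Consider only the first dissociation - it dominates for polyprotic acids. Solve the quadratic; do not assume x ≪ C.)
pH = 1.56

x² + Ka₁·x − Ka₁·C = 0 with Ka₁ = 7.50e-03, C = 0.128.
x = (−Ka₁ + √(Ka₁² + 4·Ka₁·C))/2 = 2.7460e-02 M, so pH = 1.56.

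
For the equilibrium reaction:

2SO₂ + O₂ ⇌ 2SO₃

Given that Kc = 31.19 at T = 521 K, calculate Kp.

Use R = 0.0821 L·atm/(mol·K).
K_p = 0.7292

Δn = (moles gaseous products) − (moles gaseous reactants) = -1
T = 521 K; RT = 0.0821 × 521 = 42.7741
Kp = Kc·(RT)^Δn = 31.19 × (42.7741)^-1 = 31.19 × 0.0233786 = 0.7292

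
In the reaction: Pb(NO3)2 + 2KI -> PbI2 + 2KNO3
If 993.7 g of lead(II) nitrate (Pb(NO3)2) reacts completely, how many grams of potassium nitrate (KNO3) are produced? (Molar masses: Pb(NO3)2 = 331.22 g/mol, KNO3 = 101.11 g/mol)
Moles of Pb(NO3)2 = 993.7 g ÷ 331.22 g/mol = 3.00012 mol
Mole ratio: 2 mol KNO3 / 1 mol Pb(NO3)2
Moles of KNO3 = 3.00012 × (2/1) = 6.00024 mol
Mass of KNO3 = 6.00024 mol × 101.11 g/mol = 606.7 g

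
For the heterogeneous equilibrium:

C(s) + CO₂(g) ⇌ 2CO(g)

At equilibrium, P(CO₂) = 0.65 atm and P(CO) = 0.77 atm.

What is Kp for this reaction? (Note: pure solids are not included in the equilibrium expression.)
K_p = 0.912

Solid C is excluded.
Kp = P(CO)²/P(CO₂) = (0.77)²/0.65 = 0.5929/0.65 = 0.912.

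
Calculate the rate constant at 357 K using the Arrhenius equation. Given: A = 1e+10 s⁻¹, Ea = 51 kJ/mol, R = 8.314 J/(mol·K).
3.45e+02 s⁻¹

k = A·exp(-Ea/(R·T)) = 1e+10·exp(-51000/(8.314·357)) = 1e+10·exp(-17.1827) = 1e+10·3.4486e-08 = 3.45e+02 s⁻¹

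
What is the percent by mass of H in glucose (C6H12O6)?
Mass of H in formula = 1.008 × 12 = 12.096 g/mol
Molar mass = 180.16 g/mol
% H = (12.096/180.16) × 100% = 6.71%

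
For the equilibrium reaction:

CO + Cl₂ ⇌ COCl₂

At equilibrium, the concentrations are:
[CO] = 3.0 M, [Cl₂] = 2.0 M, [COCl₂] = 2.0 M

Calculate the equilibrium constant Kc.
K_c = 0.3333

Kc = ([COCl₂]) / ([CO] × [Cl₂])
   = ((2.0)) / ((3.0)·(2.0))
   = 2 / 6 = 0.3333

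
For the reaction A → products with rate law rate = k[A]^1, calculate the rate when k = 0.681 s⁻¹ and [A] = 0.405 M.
0.2758 M/s

rate = k·[A]^1 = 0.681·(0.405)^1 = 0.681·0.405 = 0.2758 M/s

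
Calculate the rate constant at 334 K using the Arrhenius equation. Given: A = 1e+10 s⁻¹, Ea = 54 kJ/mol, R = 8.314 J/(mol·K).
3.59e+01 s⁻¹

k = A·exp(-Ea/(R·T)) = 1e+10·exp(-54000/(8.314·334)) = 1e+10·exp(-19.4463) = 1e+10·3.5857e-09 = 3.59e+01 s⁻¹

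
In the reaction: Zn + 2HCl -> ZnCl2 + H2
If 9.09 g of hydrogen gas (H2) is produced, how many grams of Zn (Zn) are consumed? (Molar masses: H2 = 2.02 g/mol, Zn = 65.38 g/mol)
Moles of H2 = 9.09 g ÷ 2.02 g/mol = 4.5 mol
Mole ratio: 1 mol Zn / 1 mol H2
Moles of Zn = 4.5 × (1/1) = 4.5 mol
Mass of Zn = 4.5 mol × 65.38 g/mol = 294.2 g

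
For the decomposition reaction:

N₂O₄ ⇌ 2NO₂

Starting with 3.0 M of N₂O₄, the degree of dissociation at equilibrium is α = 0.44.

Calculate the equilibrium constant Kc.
K_c = 4.1486

x = α·[A]₀ = 0.44 × 3.0 = 1.32 M dissociated.
At eq: [N₂O₄] = 3.0 − 1.32 = 1.68 M; [NO₂] = 2x = 2.64 M.
Kc = [NO₂]²/[N₂O₄] = (2.64)²/1.68 = 4.149.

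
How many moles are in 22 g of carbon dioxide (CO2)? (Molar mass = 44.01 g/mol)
Moles = 22 g ÷ 44.01 g/mol = 0.4999 mol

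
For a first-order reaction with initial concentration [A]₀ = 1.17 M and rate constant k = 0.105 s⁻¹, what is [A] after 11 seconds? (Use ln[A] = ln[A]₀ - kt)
0.3686 M

ln[A] = ln[A]₀ - k·t = ln(1.17) - (0.105)·(11) = 0.1570 - 1.1550 = -0.9980
[A] = e^(-0.9980) = 0.3686 M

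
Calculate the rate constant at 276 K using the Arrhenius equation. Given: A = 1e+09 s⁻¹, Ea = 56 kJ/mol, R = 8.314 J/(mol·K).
2.52e-02 s⁻¹

k = A·exp(-Ea/(R·T)) = 1e+09·exp(-56000/(8.314·276)) = 1e+09·exp(-24.4044) = 1e+09·2.5193e-11 = 2.52e-02 s⁻¹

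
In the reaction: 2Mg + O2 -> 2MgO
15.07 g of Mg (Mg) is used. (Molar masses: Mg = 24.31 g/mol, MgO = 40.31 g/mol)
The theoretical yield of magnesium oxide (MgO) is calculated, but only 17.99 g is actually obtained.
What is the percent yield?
Moles of Mg = 15.07 g ÷ 24.31 g/mol = 0.61991 mol
Mole ratio: 2 mol MgO / 2 mol Mg
Moles of MgO = 0.61991 × (2/2) = 0.61991 mol
Theoretical yield = 0.61991 mol × 40.31 g/mol = 24.989 g
Actual yield = 17.99 g
Percent yield = (17.99 / 24.989) × 100% = 72.0%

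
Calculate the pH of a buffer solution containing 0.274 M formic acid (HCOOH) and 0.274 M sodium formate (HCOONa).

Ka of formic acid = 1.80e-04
pH = 3.74

pKa = -log(1.80e-04) = 3.74. pH = pKa + log([A⁻]/[HA]) = 3.74 + log(0.274/0.274)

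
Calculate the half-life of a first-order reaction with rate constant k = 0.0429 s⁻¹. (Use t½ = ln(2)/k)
16.16 s

t½ = ln(2)/k = 0.6931/0.0429 = 16.16 s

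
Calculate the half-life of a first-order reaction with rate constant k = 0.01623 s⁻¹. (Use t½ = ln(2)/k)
42.71 s

t½ = ln(2)/k = 0.6931/0.01623 = 42.71 s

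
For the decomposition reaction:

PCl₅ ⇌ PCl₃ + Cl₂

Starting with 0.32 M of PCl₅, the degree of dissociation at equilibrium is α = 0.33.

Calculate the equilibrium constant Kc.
K_c = 0.0520

x = α·[A]₀ = 0.33 × 0.32 = 0.1056 M dissociated.
At eq: [PCl₅] = 0.32 − 0.1056 = 0.2144 M; [PCl₃] = [Cl₂] = x = 0.1056 M.
Kc = [PCl₃][Cl₂]/[PCl₅] = (0.1056)²/0.2144 = 0.05201.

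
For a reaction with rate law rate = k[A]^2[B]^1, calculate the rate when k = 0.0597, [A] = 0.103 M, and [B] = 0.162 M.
0.0001026 M/s

rate = k·[A]^2·[B]^1 = 0.0597·(0.103)^2·(0.162)^1 = 0.0597·0.010609·0.162 = 0.0001026 M/s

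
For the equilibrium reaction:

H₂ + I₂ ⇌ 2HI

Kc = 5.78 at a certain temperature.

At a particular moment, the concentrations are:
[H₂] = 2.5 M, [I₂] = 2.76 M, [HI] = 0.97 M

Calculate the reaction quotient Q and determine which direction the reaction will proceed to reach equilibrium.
Q = 0.136, Q < K, reaction proceeds forward (toward products)

Q = ([HI]^2) / ([H₂] × [I₂])
  = ((0.97)^2) / ((2.5)·(2.76)) = 0.9409/6.9 = 0.1364
Since Q = 0.1364 < Kc = 5.78, the reaction proceeds forward (toward products) to reach equilibrium.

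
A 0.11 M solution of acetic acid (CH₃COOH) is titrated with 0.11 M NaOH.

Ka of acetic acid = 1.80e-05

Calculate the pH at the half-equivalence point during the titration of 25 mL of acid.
pH = pKa = 4.74

At the half-equivalence point, [HA] = [A⁻], so by Henderson–Hasselbalch pH = pKa + log(1) = pKa.
pKa = −log(1.80e-05) = 4.74.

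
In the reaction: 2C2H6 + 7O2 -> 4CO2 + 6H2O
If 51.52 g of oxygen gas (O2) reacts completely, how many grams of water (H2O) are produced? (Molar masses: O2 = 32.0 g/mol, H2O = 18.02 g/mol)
Moles of O2 = 51.52 g ÷ 32.0 g/mol = 1.61 mol
Mole ratio: 6 mol H2O / 7 mol O2
Moles of H2O = 1.61 × (6/7) = 1.38 mol
Mass of H2O = 1.38 mol × 18.02 g/mol = 24.87 g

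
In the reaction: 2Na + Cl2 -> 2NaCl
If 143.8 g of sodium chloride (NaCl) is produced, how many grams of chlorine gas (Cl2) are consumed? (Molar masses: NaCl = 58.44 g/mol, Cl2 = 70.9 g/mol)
Moles of NaCl = 143.8 g ÷ 58.44 g/mol = 2.46064 mol
Mole ratio: 1 mol Cl2 / 2 mol NaCl
Moles of Cl2 = 2.46064 × (1/2) = 1.23032 mol
Mass of Cl2 = 1.23032 mol × 70.9 g/mol = 87.23 g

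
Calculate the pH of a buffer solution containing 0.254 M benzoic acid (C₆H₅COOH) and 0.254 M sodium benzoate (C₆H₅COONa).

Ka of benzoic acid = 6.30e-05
pH = 4.20

pKa = -log(6.30e-05) = 4.20. pH = pKa + log([A⁻]/[HA]) = 4.20 + log(0.254/0.254)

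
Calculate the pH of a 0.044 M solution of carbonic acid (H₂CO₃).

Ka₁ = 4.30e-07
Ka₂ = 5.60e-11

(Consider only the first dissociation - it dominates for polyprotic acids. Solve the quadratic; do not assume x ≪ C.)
pH = 3.86

x² + Ka₁·x − Ka₁·C = 0 with Ka₁ = 4.30e-07, C = 0.044.
x = (−Ka₁ + √(Ka₁² + 4·Ka₁·C))/2 = 1.3734e-04 M, so pH = 3.86.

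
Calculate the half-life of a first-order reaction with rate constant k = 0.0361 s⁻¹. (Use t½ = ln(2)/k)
19.20 s

t½ = ln(2)/k = 0.6931/0.0361 = 19.20 s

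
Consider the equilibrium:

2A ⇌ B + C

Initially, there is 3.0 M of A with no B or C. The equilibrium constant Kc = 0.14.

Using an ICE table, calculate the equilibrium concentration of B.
[B] = 0.642 M

ICE: [A] = 3.0 − 2x, [B] = [C] = x.
Kc = x²/(3.0 − 2x)² = 0.14 ⇒ √Kc = x/(3.0 − 2x).
x = √0.14·3.0/(1 + 2√0.14) = 0.37417·3.0/1.7483 = 0.64204.
[B] = x = 0.642 M.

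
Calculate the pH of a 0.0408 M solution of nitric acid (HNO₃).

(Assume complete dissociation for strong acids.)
pH = 1.39

[H⁺] = 0.0408 M for strong acid. pH = -log[H⁺] = -log(0.0408)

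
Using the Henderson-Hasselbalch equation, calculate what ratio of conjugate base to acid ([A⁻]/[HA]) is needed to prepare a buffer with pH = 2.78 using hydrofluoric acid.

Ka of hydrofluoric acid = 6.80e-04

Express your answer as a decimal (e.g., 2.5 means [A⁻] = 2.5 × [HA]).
[A⁻]/[HA] = 0.410

pKa = −log(6.80e-04) = 3.1675. pH = pKa + log([A⁻]/[HA]). 2.78 = 3.1675 + log(ratio). log(ratio) = 2.78 − 3.1675 = -0.3875. ratio = 10^(-0.3875) = 0.410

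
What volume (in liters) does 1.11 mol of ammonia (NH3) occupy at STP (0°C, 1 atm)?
At STP, 1 mol of gas occupies 22.4 L
Volume = 1.11 mol × 22.4 L/mol = 24.86 L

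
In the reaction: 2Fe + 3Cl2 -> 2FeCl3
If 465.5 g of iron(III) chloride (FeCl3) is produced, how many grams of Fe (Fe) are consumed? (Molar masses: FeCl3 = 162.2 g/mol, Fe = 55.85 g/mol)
Moles of FeCl3 = 465.5 g ÷ 162.2 g/mol = 2.86991 mol
Mole ratio: 2 mol Fe / 2 mol FeCl3
Moles of Fe = 2.86991 × (2/2) = 2.86991 mol
Mass of Fe = 2.86991 mol × 55.85 g/mol = 160.3 g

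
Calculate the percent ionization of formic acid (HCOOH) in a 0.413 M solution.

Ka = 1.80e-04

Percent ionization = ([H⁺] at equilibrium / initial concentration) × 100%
Percent ionization = 2.07%

Let x = [H⁺]. Ka = x²/(C - x) ⇒ x² + (1.80e-04)x - (1.80e-04)(0.413) = 0. x = 8.5325e-03. Percent = (8.5325e-03/0.413) × 100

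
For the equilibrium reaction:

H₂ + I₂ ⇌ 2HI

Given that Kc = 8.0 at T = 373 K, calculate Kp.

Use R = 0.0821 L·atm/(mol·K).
K_p = 8.0000

Δn = (moles gaseous products) − (moles gaseous reactants) = 0
T = 373 K; RT = 0.0821 × 373 = 30.6233
Kp = Kc·(RT)^Δn = 8.0 × (30.6233)^0 = 8.0 × 1 = 8.0000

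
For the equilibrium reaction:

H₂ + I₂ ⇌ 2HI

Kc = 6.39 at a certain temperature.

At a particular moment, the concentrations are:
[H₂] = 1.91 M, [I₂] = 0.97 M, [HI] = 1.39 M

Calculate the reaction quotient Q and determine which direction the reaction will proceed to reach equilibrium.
Q = 1.043, Q < K, reaction proceeds forward (toward products)

Q = ([HI]^2) / ([H₂] × [I₂])
  = ((1.39)^2) / ((1.91)·(0.97)) = 1.9321/1.8527 = 1.043
Since Q = 1.043 < Kc = 6.39, the reaction proceeds forward (toward products) to reach equilibrium.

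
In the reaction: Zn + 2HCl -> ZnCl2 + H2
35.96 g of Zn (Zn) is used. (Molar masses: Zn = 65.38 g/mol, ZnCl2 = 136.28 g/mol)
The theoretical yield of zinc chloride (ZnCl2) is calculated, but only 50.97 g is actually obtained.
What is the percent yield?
Moles of Zn = 35.96 g ÷ 65.38 g/mol = 0.550015 mol
Mole ratio: 1 mol ZnCl2 / 1 mol Zn
Moles of ZnCl2 = 0.550015 × (1/1) = 0.550015 mol
Theoretical yield = 0.550015 mol × 136.28 g/mol = 74.956 g
Actual yield = 50.97 g
Percent yield = (50.97 / 74.956) × 100% = 68.0%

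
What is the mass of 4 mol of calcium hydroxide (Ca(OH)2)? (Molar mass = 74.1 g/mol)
Mass = 4 mol × 74.1 g/mol = 296.4 g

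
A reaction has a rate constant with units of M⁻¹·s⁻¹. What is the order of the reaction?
second order (2)

For an n-th order reaction, k has units M^(1-n)·s⁻¹. Matching M⁻¹·s⁻¹ gives 1-n = -1, so n = 2 (second order).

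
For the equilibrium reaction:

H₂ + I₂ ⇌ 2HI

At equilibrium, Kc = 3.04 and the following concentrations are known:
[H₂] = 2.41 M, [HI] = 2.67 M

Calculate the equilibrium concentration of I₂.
[I₂] = 0.9730 M

Kc = ([HI]^2) / ([H₂] × [I₂]) = 3.04
[I₂]^1 = (product terms)/(Kc · other reactant terms) = 7.1289 / (3.04 · 2.41) = 0.97304
[I₂] = 0.9730 M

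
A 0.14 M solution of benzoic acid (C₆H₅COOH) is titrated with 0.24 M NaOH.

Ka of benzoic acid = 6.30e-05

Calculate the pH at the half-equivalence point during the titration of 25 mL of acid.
pH = pKa = 4.20

At the half-equivalence point, [HA] = [A⁻], so by Henderson–Hasselbalch pH = pKa + log(1) = pKa.
pKa = −log(6.30e-05) = 4.20.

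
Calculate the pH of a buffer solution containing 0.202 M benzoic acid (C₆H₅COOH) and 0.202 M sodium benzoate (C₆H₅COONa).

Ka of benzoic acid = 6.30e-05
pH = 4.20

pKa = -log(6.30e-05) = 4.20. pH = pKa + log([A⁻]/[HA]) = 4.20 + log(0.202/0.202)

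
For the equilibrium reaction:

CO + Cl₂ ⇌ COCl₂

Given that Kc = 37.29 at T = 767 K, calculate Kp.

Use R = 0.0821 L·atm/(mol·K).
K_p = 0.5922

Δn = (moles gaseous products) − (moles gaseous reactants) = -1
T = 767 K; RT = 0.0821 × 767 = 62.9707
Kp = Kc·(RT)^Δn = 37.29 × (62.9707)^-1 = 37.29 × 0.0158804 = 0.5922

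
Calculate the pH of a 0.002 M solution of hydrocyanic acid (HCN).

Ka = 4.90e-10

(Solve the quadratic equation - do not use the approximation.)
pH = 6.00

x² + Ka×x - Ka×C = 0. Using quadratic formula: [H⁺] = 9.8970e-07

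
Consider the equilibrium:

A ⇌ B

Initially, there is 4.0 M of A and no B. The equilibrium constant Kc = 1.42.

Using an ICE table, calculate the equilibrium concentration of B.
[B] = 2.347 M

ICE: [A] = 4.0 − x, [B] = x.
Kc = x/(4.0 − x) = 1.42 ⇒ x = 1.42·4.0/(1 + 1.42) = 5.68/2.42 = 2.347.
[B] = x = 2.347 M.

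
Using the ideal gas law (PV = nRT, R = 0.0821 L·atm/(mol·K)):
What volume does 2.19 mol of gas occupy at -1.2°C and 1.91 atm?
T = -1.2°C + 273.15 = 271.95 K
V = nRT/P = (2.19 × 0.0821 × 271.95) / 1.91
V = 25.60 L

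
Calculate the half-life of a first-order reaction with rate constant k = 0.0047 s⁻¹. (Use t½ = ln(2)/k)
147.48 s

t½ = ln(2)/k = 0.6931/0.0047 = 147.48 s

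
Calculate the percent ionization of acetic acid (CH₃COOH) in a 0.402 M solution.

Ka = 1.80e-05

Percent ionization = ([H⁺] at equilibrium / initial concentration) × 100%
Percent ionization = 0.667%

Let x = [H⁺]. Ka = x²/(C - x) ⇒ x² + (1.80e-05)x - (1.80e-05)(0.402) = 0. x = 2.6810e-03. Percent = (2.6810e-03/0.402) × 100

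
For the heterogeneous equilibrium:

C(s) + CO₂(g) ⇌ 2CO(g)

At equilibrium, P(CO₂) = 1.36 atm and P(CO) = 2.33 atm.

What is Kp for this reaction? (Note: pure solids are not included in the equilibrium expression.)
K_p = 3.992

Solid C is excluded.
Kp = P(CO)²/P(CO₂) = (2.33)²/1.36 = 5.429/1.36 = 3.992.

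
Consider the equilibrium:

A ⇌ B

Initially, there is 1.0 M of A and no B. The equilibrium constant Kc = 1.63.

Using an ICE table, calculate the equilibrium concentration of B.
[B] = 0.620 M

ICE: [A] = 1.0 − x, [B] = x.
Kc = x/(1.0 − x) = 1.63 ⇒ x = 1.63·1.0/(1 + 1.63) = 1.63/2.63 = 0.6198.
[B] = x = 0.620 M.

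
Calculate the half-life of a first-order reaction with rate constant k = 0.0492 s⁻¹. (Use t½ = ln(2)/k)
14.09 s

t½ = ln(2)/k = 0.6931/0.0492 = 14.09 s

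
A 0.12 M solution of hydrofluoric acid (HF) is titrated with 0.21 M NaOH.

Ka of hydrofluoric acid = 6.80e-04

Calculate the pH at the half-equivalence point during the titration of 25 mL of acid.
pH = pKa = 3.17

At the half-equivalence point, [HA] = [A⁻], so by Henderson–Hasselbalch pH = pKa + log(1) = pKa.
pKa = −log(6.80e-04) = 3.17.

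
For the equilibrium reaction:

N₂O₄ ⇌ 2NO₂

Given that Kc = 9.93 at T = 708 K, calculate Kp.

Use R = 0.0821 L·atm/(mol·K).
K_p = 577.1991

Δn = (moles gaseous products) − (moles gaseous reactants) = 1
T = 708 K; RT = 0.0821 × 708 = 58.1268
Kp = Kc·(RT)^Δn = 9.93 × (58.1268)^1 = 9.93 × 58.1268 = 577.1991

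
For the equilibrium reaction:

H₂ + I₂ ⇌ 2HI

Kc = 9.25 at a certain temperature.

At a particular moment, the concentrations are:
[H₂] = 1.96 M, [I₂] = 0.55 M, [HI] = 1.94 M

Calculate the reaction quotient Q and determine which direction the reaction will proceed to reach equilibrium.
Q = 3.491, Q < K, reaction proceeds forward (toward products)

Q = ([HI]^2) / ([H₂] × [I₂])
  = ((1.94)^2) / ((1.96)·(0.55)) = 3.7636/1.078 = 3.491
Since Q = 3.491 < Kc = 9.25, the reaction proceeds forward (toward products) to reach equilibrium.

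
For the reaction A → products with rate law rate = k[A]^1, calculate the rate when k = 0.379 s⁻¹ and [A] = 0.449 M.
0.1702 M/s

rate = k·[A]^1 = 0.379·(0.449)^1 = 0.379·0.449 = 0.1702 M/s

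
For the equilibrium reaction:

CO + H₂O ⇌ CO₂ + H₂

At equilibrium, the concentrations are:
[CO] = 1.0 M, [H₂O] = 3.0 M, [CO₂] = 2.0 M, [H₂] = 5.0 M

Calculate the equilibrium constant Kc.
K_c = 3.3333

Kc = ([CO₂] × [H₂]) / ([CO] × [H₂O])
   = ((2.0)·(5.0)) / ((1.0)·(3.0))
   = 10 / 3 = 3.3333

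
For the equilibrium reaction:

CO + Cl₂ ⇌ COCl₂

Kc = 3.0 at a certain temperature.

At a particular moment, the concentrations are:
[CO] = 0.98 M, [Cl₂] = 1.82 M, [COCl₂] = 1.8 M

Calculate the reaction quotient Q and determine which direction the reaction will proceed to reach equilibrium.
Q = 1.009, Q < K, reaction proceeds forward (toward products)

Q = ([COCl₂]) / ([CO] × [Cl₂])
  = ((1.8)) / ((0.98)·(1.82)) = 1.8/1.7836 = 1.009
Since Q = 1.009 < Kc = 3.0, the reaction proceeds forward (toward products) to reach equilibrium.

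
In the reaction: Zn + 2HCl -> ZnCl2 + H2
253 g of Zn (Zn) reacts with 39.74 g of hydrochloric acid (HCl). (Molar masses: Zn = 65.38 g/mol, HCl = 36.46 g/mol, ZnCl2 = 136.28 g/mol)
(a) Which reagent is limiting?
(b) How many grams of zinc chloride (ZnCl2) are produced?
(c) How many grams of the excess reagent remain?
(a) HCl, (b) 74.27 g, (c) 217.4 g

Moles of Zn = 253 g ÷ 65.38 g/mol = 3.86968 mol
Moles of HCl = 39.74 g ÷ 36.46 g/mol = 1.08996 mol
Moles ÷ coefficient: Zn: 3.86968/1 = 3.87, HCl: 1.08996/2 = 0.545
(a) HCl has the smaller value, so HCl is the limiting reagent.
(b) Moles of ZnCl2 = 1.08996 mol HCl × (1/2) = 0.544981 mol; mass = 0.544981 mol × 136.28 g/mol = 74.27 g
(c) Zn consumed = 1.08996 × (1/2) = 0.544981 mol; remaining = 3.86968 − 0.544981 = 3.3247 mol; mass = 3.3247 mol × 65.38 g/mol = 217.4 g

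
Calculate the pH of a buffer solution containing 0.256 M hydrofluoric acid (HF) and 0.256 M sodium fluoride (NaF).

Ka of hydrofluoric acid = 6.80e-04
pH = 3.17

pKa = -log(6.80e-04) = 3.17. pH = pKa + log([A⁻]/[HA]) = 3.17 + log(0.256/0.256)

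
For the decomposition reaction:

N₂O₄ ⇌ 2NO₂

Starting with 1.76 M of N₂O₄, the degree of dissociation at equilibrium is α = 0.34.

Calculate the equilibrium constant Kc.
K_c = 1.2331

x = α·[A]₀ = 0.34 × 1.76 = 0.5984 M dissociated.
At eq: [N₂O₄] = 1.76 − 0.5984 = 1.162 M; [NO₂] = 2x = 1.197 M.
Kc = [NO₂]²/[N₂O₄] = (1.197)²/1.162 = 1.233.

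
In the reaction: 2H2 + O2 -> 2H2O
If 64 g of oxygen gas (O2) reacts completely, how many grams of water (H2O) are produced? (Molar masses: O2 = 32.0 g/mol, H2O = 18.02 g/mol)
Moles of O2 = 64 g ÷ 32.0 g/mol = 2 mol
Mole ratio: 2 mol H2O / 1 mol O2
Moles of H2O = 2 × (2/1) = 4 mol
Mass of H2O = 4 mol × 18.02 g/mol = 72.08 g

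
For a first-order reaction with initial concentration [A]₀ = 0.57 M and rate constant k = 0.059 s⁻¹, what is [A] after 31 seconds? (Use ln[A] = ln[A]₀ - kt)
0.0915 M

ln[A] = ln[A]₀ - k·t = ln(0.57) - (0.059)·(31) = -0.5621 - 1.8290 = -2.3911
[A] = e^(-2.3911) = 0.0915 M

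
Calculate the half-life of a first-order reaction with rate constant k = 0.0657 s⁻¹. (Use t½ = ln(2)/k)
10.55 s

t½ = ln(2)/k = 0.6931/0.0657 = 10.55 s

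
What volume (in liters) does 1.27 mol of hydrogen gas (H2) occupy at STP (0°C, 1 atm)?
At STP, 1 mol of gas occupies 22.4 L
Volume = 1.27 mol × 22.4 L/mol = 28.45 L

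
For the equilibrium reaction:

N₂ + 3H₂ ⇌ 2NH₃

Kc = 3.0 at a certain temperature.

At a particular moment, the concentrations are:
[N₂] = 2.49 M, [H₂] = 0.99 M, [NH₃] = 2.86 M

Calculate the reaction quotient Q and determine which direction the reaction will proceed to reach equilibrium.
Q = 3.386, Q > K, reaction proceeds reverse (toward reactants)

Q = ([NH₃]^2) / ([N₂] × [H₂]^3)
  = ((2.86)^2) / ((2.49)·(0.99)^3) = 8.1796/2.416 = 3.386
Since Q = 3.386 > Kc = 3.0, the reaction proceeds reverse (toward reactants) to reach equilibrium.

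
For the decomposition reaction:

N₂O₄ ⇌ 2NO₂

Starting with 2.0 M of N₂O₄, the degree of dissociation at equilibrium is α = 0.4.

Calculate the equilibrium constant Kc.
K_c = 2.1333

x = α·[A]₀ = 0.4 × 2.0 = 0.8 M dissociated.
At eq: [N₂O₄] = 2.0 − 0.8 = 1.2 M; [NO₂] = 2x = 1.6 M.
Kc = [NO₂]²/[N₂O₄] = (1.6)²/1.2 = 2.133.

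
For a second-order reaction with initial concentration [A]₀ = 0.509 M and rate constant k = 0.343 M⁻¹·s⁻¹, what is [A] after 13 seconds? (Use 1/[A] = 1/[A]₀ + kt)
0.1557 M

1/[A] = 1/[A]₀ + k·t = 1/0.509 + (0.343)·(13) = 1.9646 + 4.4590 = 6.4236
[A] = 1/6.4236 = 0.1557 M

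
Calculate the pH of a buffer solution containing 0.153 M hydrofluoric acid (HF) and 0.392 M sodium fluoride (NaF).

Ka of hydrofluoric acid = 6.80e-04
pH = 3.58

pKa = -log(6.80e-04) = 3.17. pH = pKa + log([A⁻]/[HA]) = 3.17 + log(0.392/0.153)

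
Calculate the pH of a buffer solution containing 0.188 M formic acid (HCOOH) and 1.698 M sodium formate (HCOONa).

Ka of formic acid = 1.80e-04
pH = 4.70

pKa = -log(1.80e-04) = 3.74. pH = pKa + log([A⁻]/[HA]) = 3.74 + log(1.698/0.188)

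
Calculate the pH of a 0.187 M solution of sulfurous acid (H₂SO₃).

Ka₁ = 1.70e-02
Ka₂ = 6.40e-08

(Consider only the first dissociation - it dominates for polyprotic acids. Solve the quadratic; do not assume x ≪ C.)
pH = 1.31

x² + Ka₁·x − Ka₁·C = 0 with Ka₁ = 1.70e-02, C = 0.187.
x = (−Ka₁ + √(Ka₁² + 4·Ka₁·C))/2 = 4.8520e-02 M, so pH = 1.31.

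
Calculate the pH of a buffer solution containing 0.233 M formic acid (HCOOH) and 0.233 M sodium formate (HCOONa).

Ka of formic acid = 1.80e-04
pH = 3.74

pKa = -log(1.80e-04) = 3.74. pH = pKa + log([A⁻]/[HA]) = 3.74 + log(0.233/0.233)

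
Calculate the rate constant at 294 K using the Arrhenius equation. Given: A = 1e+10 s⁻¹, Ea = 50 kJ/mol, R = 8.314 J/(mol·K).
1.31e+01 s⁻¹

k = A·exp(-Ea/(R·T)) = 1e+10·exp(-50000/(8.314·294)) = 1e+10·exp(-20.4556) = 1e+10·1.3069e-09 = 1.31e+01 s⁻¹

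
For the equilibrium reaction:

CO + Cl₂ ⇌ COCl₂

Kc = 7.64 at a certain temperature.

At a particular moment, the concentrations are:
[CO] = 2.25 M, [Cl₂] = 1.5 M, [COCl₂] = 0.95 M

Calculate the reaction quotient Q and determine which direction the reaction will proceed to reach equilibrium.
Q = 0.281, Q < K, reaction proceeds forward (toward products)

Q = ([COCl₂]) / ([CO] × [Cl₂])
  = ((0.95)) / ((2.25)·(1.5)) = 0.95/3.375 = 0.2815
Since Q = 0.2815 < Kc = 7.64, the reaction proceeds forward (toward products) to reach equilibrium.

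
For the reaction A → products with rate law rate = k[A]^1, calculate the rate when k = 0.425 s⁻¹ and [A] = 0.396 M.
0.1683 M/s

rate = k·[A]^1 = 0.425·(0.396)^1 = 0.425·0.396 = 0.1683 M/s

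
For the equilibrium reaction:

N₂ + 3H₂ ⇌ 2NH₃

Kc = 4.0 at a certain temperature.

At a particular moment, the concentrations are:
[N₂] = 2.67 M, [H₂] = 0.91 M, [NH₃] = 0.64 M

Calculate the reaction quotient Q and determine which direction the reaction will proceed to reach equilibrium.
Q = 0.204, Q < K, reaction proceeds forward (toward products)

Q = ([NH₃]^2) / ([N₂] × [H₂]^3)
  = ((0.64)^2) / ((2.67)·(0.91)^3) = 0.4096/2.012 = 0.2036
Since Q = 0.2036 < Kc = 4.0, the reaction proceeds forward (toward products) to reach equilibrium.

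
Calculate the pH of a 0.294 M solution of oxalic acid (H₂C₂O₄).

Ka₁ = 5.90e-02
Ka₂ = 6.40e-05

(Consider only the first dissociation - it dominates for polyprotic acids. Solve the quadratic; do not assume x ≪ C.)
pH = 0.98

x² + Ka₁·x − Ka₁·C = 0 with Ka₁ = 5.90e-02, C = 0.294.
x = (−Ka₁ + √(Ka₁² + 4·Ka₁·C))/2 = 1.0547e-01 M, so pH = 0.98.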